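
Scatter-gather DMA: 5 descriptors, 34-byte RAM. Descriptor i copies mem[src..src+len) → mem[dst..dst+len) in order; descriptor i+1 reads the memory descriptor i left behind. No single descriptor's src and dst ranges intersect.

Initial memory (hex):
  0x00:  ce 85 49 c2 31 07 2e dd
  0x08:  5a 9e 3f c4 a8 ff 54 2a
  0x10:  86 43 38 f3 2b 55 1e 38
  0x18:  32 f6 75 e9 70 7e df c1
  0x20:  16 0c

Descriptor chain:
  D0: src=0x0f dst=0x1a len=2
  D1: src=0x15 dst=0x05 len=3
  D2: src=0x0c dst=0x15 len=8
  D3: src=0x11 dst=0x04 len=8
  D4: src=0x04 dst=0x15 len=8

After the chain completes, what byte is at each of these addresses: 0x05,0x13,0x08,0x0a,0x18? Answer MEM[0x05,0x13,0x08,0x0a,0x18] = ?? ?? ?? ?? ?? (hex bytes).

[0] 0x0f->0x1a len=2 : 2a 86
[1] 0x15->0x05 len=3 : 55 1e 38
[2] 0x0c->0x15 len=8 : a8 ff 54 2a 86 43 38 f3
[3] 0x11->0x04 len=8 : 43 38 f3 2b a8 ff 54 2a
[4] 0x04->0x15 len=8 : 43 38 f3 2b a8 ff 54 2a
query mem[0x05]=0x38, mem[0x13]=0xf3, mem[0x08]=0xa8, mem[0x0a]=0x54, mem[0x18]=0x2b

MEM[0x05,0x13,0x08,0x0a,0x18] = 38 f3 a8 54 2b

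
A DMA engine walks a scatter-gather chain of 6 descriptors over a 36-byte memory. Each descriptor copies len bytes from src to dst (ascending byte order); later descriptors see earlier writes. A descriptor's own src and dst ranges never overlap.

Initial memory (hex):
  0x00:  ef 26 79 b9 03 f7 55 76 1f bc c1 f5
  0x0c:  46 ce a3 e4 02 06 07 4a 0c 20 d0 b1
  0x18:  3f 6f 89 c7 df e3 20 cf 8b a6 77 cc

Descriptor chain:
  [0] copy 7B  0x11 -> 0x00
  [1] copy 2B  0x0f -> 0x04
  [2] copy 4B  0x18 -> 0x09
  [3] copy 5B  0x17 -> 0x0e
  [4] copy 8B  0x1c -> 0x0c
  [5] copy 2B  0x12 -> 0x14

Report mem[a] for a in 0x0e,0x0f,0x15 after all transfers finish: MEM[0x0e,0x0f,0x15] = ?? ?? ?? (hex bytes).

#0 dst[0x00+7] := {0x06,0x07,0x4a,0x0c,0x20,0xd0,0xb1}
#1 dst[0x04+2] := {0xe4,0x02}
#2 dst[0x09+4] := {0x3f,0x6f,0x89,0xc7}
#3 dst[0x0e+5] := {0xb1,0x3f,0x6f,0x89,0xc7}
#4 dst[0x0c+8] := {0xdf,0xe3,0x20,0xcf,0x8b,0xa6,0x77,0xcc}
#5 dst[0x14+2] := {0x77,0xcc}
query mem[0x0e]=0x20, mem[0x0f]=0xcf, mem[0x15]=0xcc

MEM[0x0e,0x0f,0x15] = 20 cf cc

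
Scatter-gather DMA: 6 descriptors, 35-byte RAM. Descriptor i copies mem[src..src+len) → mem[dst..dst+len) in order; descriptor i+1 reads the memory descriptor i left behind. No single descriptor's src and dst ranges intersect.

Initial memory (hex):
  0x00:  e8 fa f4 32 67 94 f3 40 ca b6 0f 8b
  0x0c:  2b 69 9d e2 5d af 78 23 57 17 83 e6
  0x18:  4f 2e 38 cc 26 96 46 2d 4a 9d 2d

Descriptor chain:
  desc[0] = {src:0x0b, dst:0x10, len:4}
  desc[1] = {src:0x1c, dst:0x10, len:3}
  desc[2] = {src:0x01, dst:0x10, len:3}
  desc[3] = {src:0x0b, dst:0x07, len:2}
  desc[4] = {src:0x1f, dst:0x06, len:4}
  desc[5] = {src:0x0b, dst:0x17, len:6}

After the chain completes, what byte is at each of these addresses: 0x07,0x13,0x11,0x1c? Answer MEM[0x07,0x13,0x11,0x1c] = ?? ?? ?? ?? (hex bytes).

D0: mem[0x10..0x13] <- [8b 2b 69 9d]
D1: mem[0x10..0x12] <- [26 96 46]
D2: mem[0x10..0x12] <- [fa f4 32]
D3: mem[0x07..0x08] <- [8b 2b]
D4: mem[0x06..0x09] <- [2d 4a 9d 2d]
D5: mem[0x17..0x1c] <- [8b 2b 69 9d e2 fa]
query mem[0x07]=0x4a, mem[0x13]=0x9d, mem[0x11]=0xf4, mem[0x1c]=0xfa

MEM[0x07,0x13,0x11,0x1c] = 4a 9d f4 fa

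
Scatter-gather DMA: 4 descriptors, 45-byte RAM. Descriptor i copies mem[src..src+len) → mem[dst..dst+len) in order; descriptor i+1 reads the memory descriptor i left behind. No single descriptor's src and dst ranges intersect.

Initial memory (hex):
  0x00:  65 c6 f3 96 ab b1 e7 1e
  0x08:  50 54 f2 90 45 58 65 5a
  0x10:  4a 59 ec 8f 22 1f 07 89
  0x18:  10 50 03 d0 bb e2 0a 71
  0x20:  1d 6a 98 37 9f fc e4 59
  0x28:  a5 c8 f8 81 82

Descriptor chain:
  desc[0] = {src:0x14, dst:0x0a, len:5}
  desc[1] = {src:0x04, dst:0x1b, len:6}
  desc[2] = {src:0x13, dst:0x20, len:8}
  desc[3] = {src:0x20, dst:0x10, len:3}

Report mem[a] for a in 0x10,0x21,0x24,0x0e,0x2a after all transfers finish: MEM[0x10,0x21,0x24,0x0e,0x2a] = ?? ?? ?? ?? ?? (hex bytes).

MEM[0x10,0x21,0x24,0x0e,0x2a] = 8f 22 89 10 f8

[0] 0x14->0x0a len=5 : 22 1f 07 89 10
[1] 0x04->0x1b len=6 : ab b1 e7 1e 50 54
[2] 0x13->0x20 len=8 : 8f 22 1f 07 89 10 50 03
[3] 0x20->0x10 len=3 : 8f 22 1f
query mem[0x10]=0x8f, mem[0x21]=0x22, mem[0x24]=0x89, mem[0x0e]=0x10, mem[0x2a]=0xf8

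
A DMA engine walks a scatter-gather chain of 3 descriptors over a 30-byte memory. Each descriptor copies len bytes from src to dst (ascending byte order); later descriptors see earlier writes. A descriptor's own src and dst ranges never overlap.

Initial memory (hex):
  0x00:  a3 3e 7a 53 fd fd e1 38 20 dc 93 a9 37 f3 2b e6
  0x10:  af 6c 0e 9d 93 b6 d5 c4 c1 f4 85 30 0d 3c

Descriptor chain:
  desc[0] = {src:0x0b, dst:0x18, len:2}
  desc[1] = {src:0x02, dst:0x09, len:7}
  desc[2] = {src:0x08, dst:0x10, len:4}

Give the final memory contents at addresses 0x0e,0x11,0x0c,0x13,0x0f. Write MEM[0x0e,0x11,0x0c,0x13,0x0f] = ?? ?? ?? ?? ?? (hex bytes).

#0 dst[0x18+2] := {0xa9,0x37}
#1 dst[0x09+7] := {0x7a,0x53,0xfd,0xfd,0xe1,0x38,0x20}
#2 dst[0x10+4] := {0x20,0x7a,0x53,0xfd}
query mem[0x0e]=0x38, mem[0x11]=0x7a, mem[0x0c]=0xfd, mem[0x13]=0xfd, mem[0x0f]=0x20

MEM[0x0e,0x11,0x0c,0x13,0x0f] = 38 7a fd fd 20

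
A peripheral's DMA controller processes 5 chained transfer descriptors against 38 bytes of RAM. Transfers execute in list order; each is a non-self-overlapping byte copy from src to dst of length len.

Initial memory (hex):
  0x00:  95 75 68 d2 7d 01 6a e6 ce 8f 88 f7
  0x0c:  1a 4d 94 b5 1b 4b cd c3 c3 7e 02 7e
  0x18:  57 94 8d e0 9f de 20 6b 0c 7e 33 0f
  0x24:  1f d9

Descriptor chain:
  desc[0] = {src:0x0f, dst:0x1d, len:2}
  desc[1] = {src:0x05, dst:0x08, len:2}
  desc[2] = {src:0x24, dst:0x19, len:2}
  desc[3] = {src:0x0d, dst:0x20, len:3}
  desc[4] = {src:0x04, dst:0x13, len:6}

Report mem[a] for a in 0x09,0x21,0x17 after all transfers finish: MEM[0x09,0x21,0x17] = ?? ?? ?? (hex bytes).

MEM[0x09,0x21,0x17] = 6a 94 01

[0] 0x0f->0x1d len=2 : b5 1b
[1] 0x05->0x08 len=2 : 01 6a
[2] 0x24->0x19 len=2 : 1f d9
[3] 0x0d->0x20 len=3 : 4d 94 b5
[4] 0x04->0x13 len=6 : 7d 01 6a e6 01 6a
query mem[0x09]=0x6a, mem[0x21]=0x94, mem[0x17]=0x01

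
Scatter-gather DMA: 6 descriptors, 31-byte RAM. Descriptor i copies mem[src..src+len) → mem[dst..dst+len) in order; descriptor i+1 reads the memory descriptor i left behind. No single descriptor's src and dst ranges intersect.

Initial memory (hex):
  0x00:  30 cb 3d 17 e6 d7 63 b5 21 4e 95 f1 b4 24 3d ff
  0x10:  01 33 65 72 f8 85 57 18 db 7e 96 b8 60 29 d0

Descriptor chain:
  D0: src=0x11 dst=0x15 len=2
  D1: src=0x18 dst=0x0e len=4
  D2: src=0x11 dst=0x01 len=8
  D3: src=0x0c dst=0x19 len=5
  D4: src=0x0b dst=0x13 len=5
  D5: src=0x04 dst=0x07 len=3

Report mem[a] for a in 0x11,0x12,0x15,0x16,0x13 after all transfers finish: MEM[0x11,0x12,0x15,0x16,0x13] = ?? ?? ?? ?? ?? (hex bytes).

MEM[0x11,0x12,0x15,0x16,0x13] = b8 65 24 db f1

[0] 0x11->0x15 len=2 : 33 65
[1] 0x18->0x0e len=4 : db 7e 96 b8
[2] 0x11->0x01 len=8 : b8 65 72 f8 33 65 18 db
[3] 0x0c->0x19 len=5 : b4 24 db 7e 96
[4] 0x0b->0x13 len=5 : f1 b4 24 db 7e
[5] 0x04->0x07 len=3 : f8 33 65
query mem[0x11]=0xb8, mem[0x12]=0x65, mem[0x15]=0x24, mem[0x16]=0xdb, mem[0x13]=0xf1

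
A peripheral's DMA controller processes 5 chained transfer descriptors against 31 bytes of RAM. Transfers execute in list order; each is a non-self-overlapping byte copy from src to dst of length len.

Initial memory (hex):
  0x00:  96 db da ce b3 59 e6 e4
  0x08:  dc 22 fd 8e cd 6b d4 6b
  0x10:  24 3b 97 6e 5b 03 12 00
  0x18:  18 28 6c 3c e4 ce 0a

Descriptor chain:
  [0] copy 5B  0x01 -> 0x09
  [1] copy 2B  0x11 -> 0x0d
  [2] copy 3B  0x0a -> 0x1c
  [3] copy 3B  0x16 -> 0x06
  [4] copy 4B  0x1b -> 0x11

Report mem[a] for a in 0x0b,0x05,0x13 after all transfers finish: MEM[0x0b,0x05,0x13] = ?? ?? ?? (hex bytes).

MEM[0x0b,0x05,0x13] = ce 59 ce

  after D0: wrote 5B at 0x09 = dbdaceb359
  after D1: wrote 2B at 0x0d = 3b97
  after D2: wrote 3B at 0x1c = daceb3
  after D3: wrote 3B at 0x06 = 120018
  after D4: wrote 4B at 0x11 = 3cdaceb3
query mem[0x0b]=0xce, mem[0x05]=0x59, mem[0x13]=0xce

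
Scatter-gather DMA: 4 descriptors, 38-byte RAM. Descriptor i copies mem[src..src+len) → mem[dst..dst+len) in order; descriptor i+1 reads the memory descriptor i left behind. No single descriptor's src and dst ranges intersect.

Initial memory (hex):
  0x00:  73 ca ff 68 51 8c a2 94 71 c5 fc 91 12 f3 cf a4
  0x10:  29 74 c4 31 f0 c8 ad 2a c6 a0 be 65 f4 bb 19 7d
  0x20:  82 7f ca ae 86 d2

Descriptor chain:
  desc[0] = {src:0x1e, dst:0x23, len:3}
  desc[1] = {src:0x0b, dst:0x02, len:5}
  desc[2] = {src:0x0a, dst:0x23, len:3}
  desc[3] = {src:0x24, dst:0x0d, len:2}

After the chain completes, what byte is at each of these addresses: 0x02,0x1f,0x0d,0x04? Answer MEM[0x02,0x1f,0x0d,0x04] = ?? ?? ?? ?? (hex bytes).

MEM[0x02,0x1f,0x0d,0x04] = 91 7d 91 f3

#0 dst[0x23+3] := {0x19,0x7d,0x82}
#1 dst[0x02+5] := {0x91,0x12,0xf3,0xcf,0xa4}
#2 dst[0x23+3] := {0xfc,0x91,0x12}
#3 dst[0x0d+2] := {0x91,0x12}
query mem[0x02]=0x91, mem[0x1f]=0x7d, mem[0x0d]=0x91, mem[0x04]=0xf3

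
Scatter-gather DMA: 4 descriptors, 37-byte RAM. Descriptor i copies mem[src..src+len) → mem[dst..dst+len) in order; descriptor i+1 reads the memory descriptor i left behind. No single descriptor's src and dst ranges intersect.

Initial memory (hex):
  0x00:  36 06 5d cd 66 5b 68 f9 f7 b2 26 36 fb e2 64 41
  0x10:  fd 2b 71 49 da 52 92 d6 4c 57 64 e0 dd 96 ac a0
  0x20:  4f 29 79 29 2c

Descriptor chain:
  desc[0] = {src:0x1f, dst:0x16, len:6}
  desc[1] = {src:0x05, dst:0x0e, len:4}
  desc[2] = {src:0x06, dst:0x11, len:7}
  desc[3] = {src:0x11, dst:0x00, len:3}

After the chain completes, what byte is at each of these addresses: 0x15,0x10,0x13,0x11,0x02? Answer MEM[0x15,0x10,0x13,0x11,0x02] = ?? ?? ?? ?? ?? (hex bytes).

[0] 0x1f->0x16 len=6 : a0 4f 29 79 29 2c
[1] 0x05->0x0e len=4 : 5b 68 f9 f7
[2] 0x06->0x11 len=7 : 68 f9 f7 b2 26 36 fb
[3] 0x11->0x00 len=3 : 68 f9 f7
query mem[0x15]=0x26, mem[0x10]=0xf9, mem[0x13]=0xf7, mem[0x11]=0x68, mem[0x02]=0xf7

MEM[0x15,0x10,0x13,0x11,0x02] = 26 f9 f7 68 f7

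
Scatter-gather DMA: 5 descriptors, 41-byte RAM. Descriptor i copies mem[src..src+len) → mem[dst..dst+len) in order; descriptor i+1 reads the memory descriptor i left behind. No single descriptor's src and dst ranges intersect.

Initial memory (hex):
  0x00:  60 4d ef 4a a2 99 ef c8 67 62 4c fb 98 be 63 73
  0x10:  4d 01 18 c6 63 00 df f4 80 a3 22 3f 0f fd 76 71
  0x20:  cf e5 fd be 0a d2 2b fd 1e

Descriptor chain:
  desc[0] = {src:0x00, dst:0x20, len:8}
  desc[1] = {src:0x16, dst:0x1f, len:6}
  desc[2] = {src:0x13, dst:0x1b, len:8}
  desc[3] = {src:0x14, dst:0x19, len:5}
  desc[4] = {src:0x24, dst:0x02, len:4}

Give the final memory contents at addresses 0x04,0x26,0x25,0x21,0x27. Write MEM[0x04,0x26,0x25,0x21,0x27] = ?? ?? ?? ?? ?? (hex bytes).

#0 dst[0x20+8] := {0x60,0x4d,0xef,0x4a,0xa2,0x99,0xef,0xc8}
#1 dst[0x1f+6] := {0xdf,0xf4,0x80,0xa3,0x22,0x3f}
#2 dst[0x1b+8] := {0xc6,0x63,0x00,0xdf,0xf4,0x80,0xa3,0x22}
#3 dst[0x19+5] := {0x63,0x00,0xdf,0xf4,0x80}
#4 dst[0x02+4] := {0x3f,0x99,0xef,0xc8}
query mem[0x04]=0xef, mem[0x26]=0xef, mem[0x25]=0x99, mem[0x21]=0xa3, mem[0x27]=0xc8

MEM[0x04,0x26,0x25,0x21,0x27] = ef ef 99 a3 c8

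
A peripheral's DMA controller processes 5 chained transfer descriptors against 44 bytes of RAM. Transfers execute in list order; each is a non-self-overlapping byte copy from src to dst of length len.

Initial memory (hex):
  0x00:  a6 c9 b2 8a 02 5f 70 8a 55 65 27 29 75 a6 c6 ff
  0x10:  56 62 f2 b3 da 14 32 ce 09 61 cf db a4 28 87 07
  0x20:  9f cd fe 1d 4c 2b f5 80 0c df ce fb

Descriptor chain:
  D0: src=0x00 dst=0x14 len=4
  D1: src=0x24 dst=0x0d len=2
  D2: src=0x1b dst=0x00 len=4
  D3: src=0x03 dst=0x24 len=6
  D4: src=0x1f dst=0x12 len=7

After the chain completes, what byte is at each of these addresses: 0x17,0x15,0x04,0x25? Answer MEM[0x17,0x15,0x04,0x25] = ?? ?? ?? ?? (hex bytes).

MEM[0x17,0x15,0x04,0x25] = 87 fe 02 02

#0 dst[0x14+4] := {0xa6,0xc9,0xb2,0x8a}
#1 dst[0x0d+2] := {0x4c,0x2b}
#2 dst[0x00+4] := {0xdb,0xa4,0x28,0x87}
#3 dst[0x24+6] := {0x87,0x02,0x5f,0x70,0x8a,0x55}
#4 dst[0x12+7] := {0x07,0x9f,0xcd,0xfe,0x1d,0x87,0x02}
query mem[0x17]=0x87, mem[0x15]=0xfe, mem[0x04]=0x02, mem[0x25]=0x02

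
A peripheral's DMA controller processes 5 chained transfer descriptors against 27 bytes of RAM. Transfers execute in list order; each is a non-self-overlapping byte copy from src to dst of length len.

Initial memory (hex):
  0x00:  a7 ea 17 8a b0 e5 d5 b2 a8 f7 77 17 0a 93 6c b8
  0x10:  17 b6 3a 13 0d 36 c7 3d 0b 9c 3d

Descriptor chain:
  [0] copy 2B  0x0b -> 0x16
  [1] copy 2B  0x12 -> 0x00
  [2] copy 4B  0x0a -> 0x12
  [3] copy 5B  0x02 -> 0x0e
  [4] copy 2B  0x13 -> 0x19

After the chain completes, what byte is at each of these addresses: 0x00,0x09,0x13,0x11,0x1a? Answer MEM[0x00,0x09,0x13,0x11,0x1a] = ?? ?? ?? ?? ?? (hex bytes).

MEM[0x00,0x09,0x13,0x11,0x1a] = 3a f7 17 e5 0a

#0 dst[0x16+2] := {0x17,0x0a}
#1 dst[0x00+2] := {0x3a,0x13}
#2 dst[0x12+4] := {0x77,0x17,0x0a,0x93}
#3 dst[0x0e+5] := {0x17,0x8a,0xb0,0xe5,0xd5}
#4 dst[0x19+2] := {0x17,0x0a}
query mem[0x00]=0x3a, mem[0x09]=0xf7, mem[0x13]=0x17, mem[0x11]=0xe5, mem[0x1a]=0x0a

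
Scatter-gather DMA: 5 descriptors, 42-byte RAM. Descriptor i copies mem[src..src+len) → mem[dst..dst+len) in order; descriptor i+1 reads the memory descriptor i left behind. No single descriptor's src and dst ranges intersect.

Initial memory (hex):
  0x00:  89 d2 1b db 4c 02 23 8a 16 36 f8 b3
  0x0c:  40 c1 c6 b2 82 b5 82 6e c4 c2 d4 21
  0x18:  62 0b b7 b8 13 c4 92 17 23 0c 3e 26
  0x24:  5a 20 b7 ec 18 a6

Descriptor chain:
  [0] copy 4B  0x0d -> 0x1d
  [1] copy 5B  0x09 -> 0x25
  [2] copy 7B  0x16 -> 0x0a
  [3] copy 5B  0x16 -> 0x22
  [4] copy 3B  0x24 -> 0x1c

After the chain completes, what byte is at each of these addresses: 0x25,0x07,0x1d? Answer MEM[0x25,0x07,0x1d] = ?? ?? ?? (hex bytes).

[0] 0x0d->0x1d len=4 : c1 c6 b2 82
[1] 0x09->0x25 len=5 : 36 f8 b3 40 c1
[2] 0x16->0x0a len=7 : d4 21 62 0b b7 b8 13
[3] 0x16->0x22 len=5 : d4 21 62 0b b7
[4] 0x24->0x1c len=3 : 62 0b b7
query mem[0x25]=0x0b, mem[0x07]=0x8a, mem[0x1d]=0x0b

MEM[0x25,0x07,0x1d] = 0b 8a 0b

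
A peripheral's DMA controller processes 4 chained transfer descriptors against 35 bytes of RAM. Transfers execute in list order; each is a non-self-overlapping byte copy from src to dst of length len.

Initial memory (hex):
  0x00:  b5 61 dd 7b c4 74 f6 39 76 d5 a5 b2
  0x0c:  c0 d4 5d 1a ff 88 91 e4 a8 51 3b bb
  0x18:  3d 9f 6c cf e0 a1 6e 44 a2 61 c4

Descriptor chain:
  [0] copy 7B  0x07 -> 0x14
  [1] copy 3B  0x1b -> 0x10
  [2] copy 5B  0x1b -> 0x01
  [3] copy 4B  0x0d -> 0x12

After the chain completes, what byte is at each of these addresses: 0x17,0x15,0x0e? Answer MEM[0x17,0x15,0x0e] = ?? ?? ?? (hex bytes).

MEM[0x17,0x15,0x0e] = a5 cf 5d

[0] 0x07->0x14 len=7 : 39 76 d5 a5 b2 c0 d4
[1] 0x1b->0x10 len=3 : cf e0 a1
[2] 0x1b->0x01 len=5 : cf e0 a1 6e 44
[3] 0x0d->0x12 len=4 : d4 5d 1a cf
query mem[0x17]=0xa5, mem[0x15]=0xcf, mem[0x0e]=0x5d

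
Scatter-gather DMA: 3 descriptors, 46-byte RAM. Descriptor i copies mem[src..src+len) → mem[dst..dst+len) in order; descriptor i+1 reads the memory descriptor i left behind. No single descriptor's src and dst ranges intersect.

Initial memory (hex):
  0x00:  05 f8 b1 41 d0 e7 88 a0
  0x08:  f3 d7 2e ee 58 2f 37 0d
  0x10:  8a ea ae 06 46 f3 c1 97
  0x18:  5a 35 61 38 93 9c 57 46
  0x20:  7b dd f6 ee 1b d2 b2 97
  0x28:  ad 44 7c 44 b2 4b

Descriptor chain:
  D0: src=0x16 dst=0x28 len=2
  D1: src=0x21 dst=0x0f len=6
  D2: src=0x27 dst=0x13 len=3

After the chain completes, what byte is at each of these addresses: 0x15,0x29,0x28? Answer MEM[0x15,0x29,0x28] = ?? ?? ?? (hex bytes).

MEM[0x15,0x29,0x28] = 97 97 c1

D0: mem[0x28..0x29] <- [c1 97]
D1: mem[0x0f..0x14] <- [dd f6 ee 1b d2 b2]
D2: mem[0x13..0x15] <- [97 c1 97]
query mem[0x15]=0x97, mem[0x29]=0x97, mem[0x28]=0xc1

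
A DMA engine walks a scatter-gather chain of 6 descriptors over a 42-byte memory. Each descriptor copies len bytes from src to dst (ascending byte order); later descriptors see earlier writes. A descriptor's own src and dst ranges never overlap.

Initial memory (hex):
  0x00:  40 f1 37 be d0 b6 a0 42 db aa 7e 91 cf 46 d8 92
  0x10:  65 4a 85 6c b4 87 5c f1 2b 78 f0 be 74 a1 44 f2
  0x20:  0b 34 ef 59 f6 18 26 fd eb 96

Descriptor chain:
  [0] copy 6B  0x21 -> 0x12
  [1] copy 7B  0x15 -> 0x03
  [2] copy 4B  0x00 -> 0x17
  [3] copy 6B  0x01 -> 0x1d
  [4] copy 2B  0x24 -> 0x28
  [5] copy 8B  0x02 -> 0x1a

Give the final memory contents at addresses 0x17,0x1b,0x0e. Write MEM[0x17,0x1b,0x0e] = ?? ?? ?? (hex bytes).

[0] 0x21->0x12 len=6 : 34 ef 59 f6 18 26
[1] 0x15->0x03 len=7 : f6 18 26 2b 78 f0 be
[2] 0x00->0x17 len=4 : 40 f1 37 f6
[3] 0x01->0x1d len=6 : f1 37 f6 18 26 2b
[4] 0x24->0x28 len=2 : f6 18
[5] 0x02->0x1a len=8 : 37 f6 18 26 2b 78 f0 be
query mem[0x17]=0x40, mem[0x1b]=0xf6, mem[0x0e]=0xd8

MEM[0x17,0x1b,0x0e] = 40 f6 d8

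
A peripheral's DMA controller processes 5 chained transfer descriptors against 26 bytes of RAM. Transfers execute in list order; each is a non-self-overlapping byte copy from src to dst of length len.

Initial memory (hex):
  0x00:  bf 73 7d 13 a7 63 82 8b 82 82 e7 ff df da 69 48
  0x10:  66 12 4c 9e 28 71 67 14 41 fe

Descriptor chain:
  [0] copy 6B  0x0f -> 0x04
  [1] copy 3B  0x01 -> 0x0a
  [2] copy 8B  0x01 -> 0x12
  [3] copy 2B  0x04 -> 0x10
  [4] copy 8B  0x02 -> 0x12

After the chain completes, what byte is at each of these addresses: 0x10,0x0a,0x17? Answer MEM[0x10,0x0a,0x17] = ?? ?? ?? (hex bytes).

#0 dst[0x04+6] := {0x48,0x66,0x12,0x4c,0x9e,0x28}
#1 dst[0x0a+3] := {0x73,0x7d,0x13}
#2 dst[0x12+8] := {0x73,0x7d,0x13,0x48,0x66,0x12,0x4c,0x9e}
#3 dst[0x10+2] := {0x48,0x66}
#4 dst[0x12+8] := {0x7d,0x13,0x48,0x66,0x12,0x4c,0x9e,0x28}
query mem[0x10]=0x48, mem[0x0a]=0x73, mem[0x17]=0x4c

MEM[0x10,0x0a,0x17] = 48 73 4c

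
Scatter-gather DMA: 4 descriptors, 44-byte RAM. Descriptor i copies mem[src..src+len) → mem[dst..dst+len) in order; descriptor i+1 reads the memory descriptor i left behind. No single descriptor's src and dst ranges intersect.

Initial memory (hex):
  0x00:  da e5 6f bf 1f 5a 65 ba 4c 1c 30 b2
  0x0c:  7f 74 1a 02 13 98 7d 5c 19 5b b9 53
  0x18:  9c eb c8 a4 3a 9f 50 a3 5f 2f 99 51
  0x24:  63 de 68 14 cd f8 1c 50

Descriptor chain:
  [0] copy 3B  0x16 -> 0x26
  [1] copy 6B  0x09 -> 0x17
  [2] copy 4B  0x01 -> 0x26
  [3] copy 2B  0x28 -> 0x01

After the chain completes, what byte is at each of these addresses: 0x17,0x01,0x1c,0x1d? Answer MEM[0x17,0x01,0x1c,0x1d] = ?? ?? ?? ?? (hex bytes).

MEM[0x17,0x01,0x1c,0x1d] = 1c bf 1a 9f

D0: mem[0x26..0x28] <- [b9 53 9c]
D1: mem[0x17..0x1c] <- [1c 30 b2 7f 74 1a]
D2: mem[0x26..0x29] <- [e5 6f bf 1f]
D3: mem[0x01..0x02] <- [bf 1f]
query mem[0x17]=0x1c, mem[0x01]=0xbf, mem[0x1c]=0x1a, mem[0x1d]=0x9f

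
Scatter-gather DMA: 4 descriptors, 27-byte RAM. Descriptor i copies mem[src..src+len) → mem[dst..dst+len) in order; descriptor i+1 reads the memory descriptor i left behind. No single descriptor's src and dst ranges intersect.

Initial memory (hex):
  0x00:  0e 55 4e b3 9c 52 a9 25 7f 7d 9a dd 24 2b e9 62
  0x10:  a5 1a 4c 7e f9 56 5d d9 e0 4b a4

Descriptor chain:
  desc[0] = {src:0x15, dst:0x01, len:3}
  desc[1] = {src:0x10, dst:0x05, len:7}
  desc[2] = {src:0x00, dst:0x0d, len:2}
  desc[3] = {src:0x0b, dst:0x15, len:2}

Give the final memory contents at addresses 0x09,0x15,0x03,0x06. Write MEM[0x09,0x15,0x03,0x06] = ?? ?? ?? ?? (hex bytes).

MEM[0x09,0x15,0x03,0x06] = f9 5d d9 1a

#0 dst[0x01+3] := {0x56,0x5d,0xd9}
#1 dst[0x05+7] := {0xa5,0x1a,0x4c,0x7e,0xf9,0x56,0x5d}
#2 dst[0x0d+2] := {0x0e,0x56}
#3 dst[0x15+2] := {0x5d,0x24}
query mem[0x09]=0xf9, mem[0x15]=0x5d, mem[0x03]=0xd9, mem[0x06]=0x1a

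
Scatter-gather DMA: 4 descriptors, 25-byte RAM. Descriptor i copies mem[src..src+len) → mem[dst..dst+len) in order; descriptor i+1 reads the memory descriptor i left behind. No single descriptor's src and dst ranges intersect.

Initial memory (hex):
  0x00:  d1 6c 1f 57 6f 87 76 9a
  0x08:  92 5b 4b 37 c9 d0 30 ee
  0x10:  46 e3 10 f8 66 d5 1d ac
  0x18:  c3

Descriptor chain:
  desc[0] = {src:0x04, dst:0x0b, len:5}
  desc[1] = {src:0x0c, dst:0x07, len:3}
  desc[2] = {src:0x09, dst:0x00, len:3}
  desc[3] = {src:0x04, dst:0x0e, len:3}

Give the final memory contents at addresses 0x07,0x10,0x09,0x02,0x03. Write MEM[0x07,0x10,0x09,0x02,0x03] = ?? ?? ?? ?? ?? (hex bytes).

#0 dst[0x0b+5] := {0x6f,0x87,0x76,0x9a,0x92}
#1 dst[0x07+3] := {0x87,0x76,0x9a}
#2 dst[0x00+3] := {0x9a,0x4b,0x6f}
#3 dst[0x0e+3] := {0x6f,0x87,0x76}
query mem[0x07]=0x87, mem[0x10]=0x76, mem[0x09]=0x9a, mem[0x02]=0x6f, mem[0x03]=0x57

MEM[0x07,0x10,0x09,0x02,0x03] = 87 76 9a 6f 57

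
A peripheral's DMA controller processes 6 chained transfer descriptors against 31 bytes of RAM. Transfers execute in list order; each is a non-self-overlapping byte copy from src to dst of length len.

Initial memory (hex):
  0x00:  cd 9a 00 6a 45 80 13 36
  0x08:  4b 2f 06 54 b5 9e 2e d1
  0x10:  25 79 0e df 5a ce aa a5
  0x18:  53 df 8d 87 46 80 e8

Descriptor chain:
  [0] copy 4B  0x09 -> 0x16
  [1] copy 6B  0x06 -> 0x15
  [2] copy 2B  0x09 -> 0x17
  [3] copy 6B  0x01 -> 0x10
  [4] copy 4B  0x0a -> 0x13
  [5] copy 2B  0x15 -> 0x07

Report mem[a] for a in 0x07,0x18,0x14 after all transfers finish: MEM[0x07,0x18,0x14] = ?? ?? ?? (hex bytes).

MEM[0x07,0x18,0x14] = b5 06 54

#0 dst[0x16+4] := {0x2f,0x06,0x54,0xb5}
#1 dst[0x15+6] := {0x13,0x36,0x4b,0x2f,0x06,0x54}
#2 dst[0x17+2] := {0x2f,0x06}
#3 dst[0x10+6] := {0x9a,0x00,0x6a,0x45,0x80,0x13}
#4 dst[0x13+4] := {0x06,0x54,0xb5,0x9e}
#5 dst[0x07+2] := {0xb5,0x9e}
query mem[0x07]=0xb5, mem[0x18]=0x06, mem[0x14]=0x54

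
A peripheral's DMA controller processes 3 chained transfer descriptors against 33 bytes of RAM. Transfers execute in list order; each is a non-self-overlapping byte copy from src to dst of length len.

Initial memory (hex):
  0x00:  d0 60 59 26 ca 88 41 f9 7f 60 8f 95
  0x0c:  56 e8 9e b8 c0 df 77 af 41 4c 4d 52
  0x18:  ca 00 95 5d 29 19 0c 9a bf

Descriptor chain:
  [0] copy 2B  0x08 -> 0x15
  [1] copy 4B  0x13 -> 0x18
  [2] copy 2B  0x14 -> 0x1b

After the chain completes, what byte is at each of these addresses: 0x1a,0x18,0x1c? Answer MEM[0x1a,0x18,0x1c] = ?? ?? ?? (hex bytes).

MEM[0x1a,0x18,0x1c] = 7f af 7f

[0] 0x08->0x15 len=2 : 7f 60
[1] 0x13->0x18 len=4 : af 41 7f 60
[2] 0x14->0x1b len=2 : 41 7f
query mem[0x1a]=0x7f, mem[0x18]=0xaf, mem[0x1c]=0x7f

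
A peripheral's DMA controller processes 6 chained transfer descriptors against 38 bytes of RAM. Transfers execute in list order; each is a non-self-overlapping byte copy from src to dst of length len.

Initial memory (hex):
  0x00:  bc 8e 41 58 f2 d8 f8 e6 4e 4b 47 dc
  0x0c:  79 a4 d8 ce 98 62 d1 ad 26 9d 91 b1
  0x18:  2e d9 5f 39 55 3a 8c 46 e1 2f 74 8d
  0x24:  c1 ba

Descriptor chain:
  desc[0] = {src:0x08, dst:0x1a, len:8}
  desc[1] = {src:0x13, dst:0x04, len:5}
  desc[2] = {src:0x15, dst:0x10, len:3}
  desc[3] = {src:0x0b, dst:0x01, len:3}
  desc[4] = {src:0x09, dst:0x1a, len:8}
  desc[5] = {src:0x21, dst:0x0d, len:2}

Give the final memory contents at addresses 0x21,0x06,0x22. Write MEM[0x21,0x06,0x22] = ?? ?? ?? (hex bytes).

#0 dst[0x1a+8] := {0x4e,0x4b,0x47,0xdc,0x79,0xa4,0xd8,0xce}
#1 dst[0x04+5] := {0xad,0x26,0x9d,0x91,0xb1}
#2 dst[0x10+3] := {0x9d,0x91,0xb1}
#3 dst[0x01+3] := {0xdc,0x79,0xa4}
#4 dst[0x1a+8] := {0x4b,0x47,0xdc,0x79,0xa4,0xd8,0xce,0x9d}
#5 dst[0x0d+2] := {0x9d,0x74}
query mem[0x21]=0x9d, mem[0x06]=0x9d, mem[0x22]=0x74

MEM[0x21,0x06,0x22] = 9d 9d 74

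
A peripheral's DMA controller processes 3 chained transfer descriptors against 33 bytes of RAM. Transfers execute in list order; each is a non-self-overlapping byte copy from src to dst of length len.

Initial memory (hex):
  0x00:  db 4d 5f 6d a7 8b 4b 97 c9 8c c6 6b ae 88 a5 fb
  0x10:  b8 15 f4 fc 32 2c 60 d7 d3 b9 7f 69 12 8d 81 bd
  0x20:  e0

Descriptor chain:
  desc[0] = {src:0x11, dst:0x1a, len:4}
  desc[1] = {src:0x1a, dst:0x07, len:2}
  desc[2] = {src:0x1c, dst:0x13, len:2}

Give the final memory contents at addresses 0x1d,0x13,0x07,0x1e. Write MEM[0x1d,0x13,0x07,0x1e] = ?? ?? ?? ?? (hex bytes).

MEM[0x1d,0x13,0x07,0x1e] = 32 fc 15 81

#0 dst[0x1a+4] := {0x15,0xf4,0xfc,0x32}
#1 dst[0x07+2] := {0x15,0xf4}
#2 dst[0x13+2] := {0xfc,0x32}
query mem[0x1d]=0x32, mem[0x13]=0xfc, mem[0x07]=0x15, mem[0x1e]=0x81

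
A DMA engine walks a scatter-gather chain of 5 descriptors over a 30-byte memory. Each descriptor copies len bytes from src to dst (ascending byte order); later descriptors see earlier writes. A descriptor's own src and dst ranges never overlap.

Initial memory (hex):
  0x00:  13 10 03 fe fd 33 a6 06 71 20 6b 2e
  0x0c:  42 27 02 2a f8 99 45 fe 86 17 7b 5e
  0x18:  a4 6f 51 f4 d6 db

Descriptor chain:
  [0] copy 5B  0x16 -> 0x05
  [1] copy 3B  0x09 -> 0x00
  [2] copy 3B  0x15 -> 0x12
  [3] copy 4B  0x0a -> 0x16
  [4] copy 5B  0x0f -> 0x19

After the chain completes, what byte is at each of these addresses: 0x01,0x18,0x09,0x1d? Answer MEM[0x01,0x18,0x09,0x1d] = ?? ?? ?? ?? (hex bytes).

[0] 0x16->0x05 len=5 : 7b 5e a4 6f 51
[1] 0x09->0x00 len=3 : 51 6b 2e
[2] 0x15->0x12 len=3 : 17 7b 5e
[3] 0x0a->0x16 len=4 : 6b 2e 42 27
[4] 0x0f->0x19 len=5 : 2a f8 99 17 7b
query mem[0x01]=0x6b, mem[0x18]=0x42, mem[0x09]=0x51, mem[0x1d]=0x7b

MEM[0x01,0x18,0x09,0x1d] = 6b 42 51 7b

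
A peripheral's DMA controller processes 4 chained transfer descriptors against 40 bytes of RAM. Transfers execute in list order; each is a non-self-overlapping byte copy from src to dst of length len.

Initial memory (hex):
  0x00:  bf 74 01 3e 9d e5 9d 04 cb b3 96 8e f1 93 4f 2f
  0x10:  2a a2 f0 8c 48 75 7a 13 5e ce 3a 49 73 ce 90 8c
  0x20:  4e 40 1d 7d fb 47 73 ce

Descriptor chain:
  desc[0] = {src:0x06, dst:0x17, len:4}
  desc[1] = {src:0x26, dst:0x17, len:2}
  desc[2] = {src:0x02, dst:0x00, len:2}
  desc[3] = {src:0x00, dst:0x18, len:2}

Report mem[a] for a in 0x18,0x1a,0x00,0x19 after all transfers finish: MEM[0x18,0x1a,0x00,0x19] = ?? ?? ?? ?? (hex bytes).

D0: mem[0x17..0x1a] <- [9d 04 cb b3]
D1: mem[0x17..0x18] <- [73 ce]
D2: mem[0x00..0x01] <- [01 3e]
D3: mem[0x18..0x19] <- [01 3e]
query mem[0x18]=0x01, mem[0x1a]=0xb3, mem[0x00]=0x01, mem[0x19]=0x3e

MEM[0x18,0x1a,0x00,0x19] = 01 b3 01 3e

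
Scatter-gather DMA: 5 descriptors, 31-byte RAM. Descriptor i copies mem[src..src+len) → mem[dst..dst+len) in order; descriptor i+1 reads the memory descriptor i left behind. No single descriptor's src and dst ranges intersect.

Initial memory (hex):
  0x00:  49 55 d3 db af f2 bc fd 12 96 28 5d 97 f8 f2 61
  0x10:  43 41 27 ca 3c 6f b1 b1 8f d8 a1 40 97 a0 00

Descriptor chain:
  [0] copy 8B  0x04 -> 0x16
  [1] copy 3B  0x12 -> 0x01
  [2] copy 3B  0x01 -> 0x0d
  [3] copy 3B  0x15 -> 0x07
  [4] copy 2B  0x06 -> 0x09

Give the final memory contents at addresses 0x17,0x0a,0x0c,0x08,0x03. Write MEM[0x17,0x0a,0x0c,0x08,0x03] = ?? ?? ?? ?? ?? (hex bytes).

D0: mem[0x16..0x1d] <- [af f2 bc fd 12 96 28 5d]
D1: mem[0x01..0x03] <- [27 ca 3c]
D2: mem[0x0d..0x0f] <- [27 ca 3c]
D3: mem[0x07..0x09] <- [6f af f2]
D4: mem[0x09..0x0a] <- [bc 6f]
query mem[0x17]=0xf2, mem[0x0a]=0x6f, mem[0x0c]=0x97, mem[0x08]=0xaf, mem[0x03]=0x3c

MEM[0x17,0x0a,0x0c,0x08,0x03] = f2 6f 97 af 3c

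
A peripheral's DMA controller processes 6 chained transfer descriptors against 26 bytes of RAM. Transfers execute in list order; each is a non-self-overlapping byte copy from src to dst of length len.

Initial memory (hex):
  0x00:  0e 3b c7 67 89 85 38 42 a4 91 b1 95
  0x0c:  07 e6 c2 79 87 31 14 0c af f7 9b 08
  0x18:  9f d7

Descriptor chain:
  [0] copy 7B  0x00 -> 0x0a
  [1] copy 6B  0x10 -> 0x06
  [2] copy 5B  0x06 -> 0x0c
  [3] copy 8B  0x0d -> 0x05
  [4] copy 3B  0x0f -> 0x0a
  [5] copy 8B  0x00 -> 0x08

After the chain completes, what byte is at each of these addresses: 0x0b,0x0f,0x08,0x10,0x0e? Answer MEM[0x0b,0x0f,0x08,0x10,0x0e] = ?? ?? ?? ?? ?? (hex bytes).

[0] 0x00->0x0a len=7 : 0e 3b c7 67 89 85 38
[1] 0x10->0x06 len=6 : 38 31 14 0c af f7
[2] 0x06->0x0c len=5 : 38 31 14 0c af
[3] 0x0d->0x05 len=8 : 31 14 0c af 31 14 0c af
[4] 0x0f->0x0a len=3 : 0c af 31
[5] 0x00->0x08 len=8 : 0e 3b c7 67 89 31 14 0c
query mem[0x0b]=0x67, mem[0x0f]=0x0c, mem[0x08]=0x0e, mem[0x10]=0xaf, mem[0x0e]=0x14

MEM[0x0b,0x0f,0x08,0x10,0x0e] = 67 0c 0e af 14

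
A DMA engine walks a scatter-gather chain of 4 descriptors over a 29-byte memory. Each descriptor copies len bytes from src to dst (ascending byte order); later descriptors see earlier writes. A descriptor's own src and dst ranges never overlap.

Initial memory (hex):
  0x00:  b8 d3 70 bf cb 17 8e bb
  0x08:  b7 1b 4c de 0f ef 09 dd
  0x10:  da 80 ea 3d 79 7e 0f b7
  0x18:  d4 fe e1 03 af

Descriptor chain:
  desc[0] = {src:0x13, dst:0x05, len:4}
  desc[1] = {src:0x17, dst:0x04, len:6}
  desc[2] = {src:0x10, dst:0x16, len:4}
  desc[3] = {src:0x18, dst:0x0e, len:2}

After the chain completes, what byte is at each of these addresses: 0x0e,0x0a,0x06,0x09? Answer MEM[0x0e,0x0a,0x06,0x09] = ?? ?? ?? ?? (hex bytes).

D0: mem[0x05..0x08] <- [3d 79 7e 0f]
D1: mem[0x04..0x09] <- [b7 d4 fe e1 03 af]
D2: mem[0x16..0x19] <- [da 80 ea 3d]
D3: mem[0x0e..0x0f] <- [ea 3d]
query mem[0x0e]=0xea, mem[0x0a]=0x4c, mem[0x06]=0xfe, mem[0x09]=0xaf

MEM[0x0e,0x0a,0x06,0x09] = ea 4c fe af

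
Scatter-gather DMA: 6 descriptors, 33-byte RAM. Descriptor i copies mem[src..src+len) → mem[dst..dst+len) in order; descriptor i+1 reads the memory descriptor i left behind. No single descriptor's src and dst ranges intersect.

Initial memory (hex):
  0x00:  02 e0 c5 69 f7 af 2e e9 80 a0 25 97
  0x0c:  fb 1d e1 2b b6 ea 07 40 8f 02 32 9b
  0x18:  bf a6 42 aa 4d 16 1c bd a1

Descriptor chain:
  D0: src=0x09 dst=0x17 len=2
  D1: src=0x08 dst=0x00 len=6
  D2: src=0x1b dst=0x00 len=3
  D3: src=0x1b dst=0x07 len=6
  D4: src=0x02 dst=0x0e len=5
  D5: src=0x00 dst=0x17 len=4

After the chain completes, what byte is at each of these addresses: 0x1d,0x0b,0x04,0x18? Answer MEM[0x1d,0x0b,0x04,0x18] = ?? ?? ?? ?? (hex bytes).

MEM[0x1d,0x0b,0x04,0x18] = 16 bd fb 4d

[0] 0x09->0x17 len=2 : a0 25
[1] 0x08->0x00 len=6 : 80 a0 25 97 fb 1d
[2] 0x1b->0x00 len=3 : aa 4d 16
[3] 0x1b->0x07 len=6 : aa 4d 16 1c bd a1
[4] 0x02->0x0e len=5 : 16 97 fb 1d 2e
[5] 0x00->0x17 len=4 : aa 4d 16 97
query mem[0x1d]=0x16, mem[0x0b]=0xbd, mem[0x04]=0xfb, mem[0x18]=0x4d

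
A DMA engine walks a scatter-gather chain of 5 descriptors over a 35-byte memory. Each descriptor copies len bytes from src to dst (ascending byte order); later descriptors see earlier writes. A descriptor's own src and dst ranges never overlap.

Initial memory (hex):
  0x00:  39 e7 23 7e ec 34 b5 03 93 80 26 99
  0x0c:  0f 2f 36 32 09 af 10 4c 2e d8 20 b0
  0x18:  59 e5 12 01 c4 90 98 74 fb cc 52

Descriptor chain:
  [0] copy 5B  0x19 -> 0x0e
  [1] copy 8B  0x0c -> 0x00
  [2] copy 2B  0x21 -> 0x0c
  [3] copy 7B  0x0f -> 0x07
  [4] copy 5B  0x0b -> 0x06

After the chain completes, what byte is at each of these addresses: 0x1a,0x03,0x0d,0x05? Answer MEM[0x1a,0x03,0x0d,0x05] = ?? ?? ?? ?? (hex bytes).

MEM[0x1a,0x03,0x0d,0x05] = 12 12 d8 c4

  after D0: wrote 5B at 0x0e = e51201c490
  after D1: wrote 8B at 0x00 = 0f2fe51201c4904c
  after D2: wrote 2B at 0x0c = cc52
  after D3: wrote 7B at 0x07 = 1201c4904c2ed8
  after D4: wrote 5B at 0x06 = 4c2ed8e512
query mem[0x1a]=0x12, mem[0x03]=0x12, mem[0x0d]=0xd8, mem[0x05]=0xc4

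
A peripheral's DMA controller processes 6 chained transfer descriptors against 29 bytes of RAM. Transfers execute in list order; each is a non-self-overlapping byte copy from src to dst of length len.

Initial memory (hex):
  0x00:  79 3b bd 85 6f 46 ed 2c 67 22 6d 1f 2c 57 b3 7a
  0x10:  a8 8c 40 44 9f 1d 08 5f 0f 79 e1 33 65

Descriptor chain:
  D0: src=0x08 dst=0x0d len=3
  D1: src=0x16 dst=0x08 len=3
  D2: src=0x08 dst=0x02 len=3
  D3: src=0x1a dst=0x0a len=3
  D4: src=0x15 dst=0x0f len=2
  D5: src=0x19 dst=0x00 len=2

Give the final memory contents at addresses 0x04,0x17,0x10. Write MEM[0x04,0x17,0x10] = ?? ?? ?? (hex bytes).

[0] 0x08->0x0d len=3 : 67 22 6d
[1] 0x16->0x08 len=3 : 08 5f 0f
[2] 0x08->0x02 len=3 : 08 5f 0f
[3] 0x1a->0x0a len=3 : e1 33 65
[4] 0x15->0x0f len=2 : 1d 08
[5] 0x19->0x00 len=2 : 79 e1
query mem[0x04]=0x0f, mem[0x17]=0x5f, mem[0x10]=0x08

MEM[0x04,0x17,0x10] = 0f 5f 08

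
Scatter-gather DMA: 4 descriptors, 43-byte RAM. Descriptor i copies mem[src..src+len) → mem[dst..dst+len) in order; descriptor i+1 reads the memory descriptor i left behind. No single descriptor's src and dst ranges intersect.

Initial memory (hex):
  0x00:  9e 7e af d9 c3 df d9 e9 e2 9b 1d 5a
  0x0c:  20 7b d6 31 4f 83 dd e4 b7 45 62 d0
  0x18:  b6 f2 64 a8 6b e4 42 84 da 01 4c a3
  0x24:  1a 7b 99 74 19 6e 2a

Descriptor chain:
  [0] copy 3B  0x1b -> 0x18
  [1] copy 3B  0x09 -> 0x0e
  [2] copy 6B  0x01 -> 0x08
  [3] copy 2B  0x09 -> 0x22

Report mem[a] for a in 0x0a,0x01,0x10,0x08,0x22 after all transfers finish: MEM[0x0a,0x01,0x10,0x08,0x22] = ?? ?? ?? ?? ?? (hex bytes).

  after D0: wrote 3B at 0x18 = a86be4
  after D1: wrote 3B at 0x0e = 9b1d5a
  after D2: wrote 6B at 0x08 = 7eafd9c3dfd9
  after D3: wrote 2B at 0x22 = afd9
query mem[0x0a]=0xd9, mem[0x01]=0x7e, mem[0x10]=0x5a, mem[0x08]=0x7e, mem[0x22]=0xaf

MEM[0x0a,0x01,0x10,0x08,0x22] = d9 7e 5a 7e af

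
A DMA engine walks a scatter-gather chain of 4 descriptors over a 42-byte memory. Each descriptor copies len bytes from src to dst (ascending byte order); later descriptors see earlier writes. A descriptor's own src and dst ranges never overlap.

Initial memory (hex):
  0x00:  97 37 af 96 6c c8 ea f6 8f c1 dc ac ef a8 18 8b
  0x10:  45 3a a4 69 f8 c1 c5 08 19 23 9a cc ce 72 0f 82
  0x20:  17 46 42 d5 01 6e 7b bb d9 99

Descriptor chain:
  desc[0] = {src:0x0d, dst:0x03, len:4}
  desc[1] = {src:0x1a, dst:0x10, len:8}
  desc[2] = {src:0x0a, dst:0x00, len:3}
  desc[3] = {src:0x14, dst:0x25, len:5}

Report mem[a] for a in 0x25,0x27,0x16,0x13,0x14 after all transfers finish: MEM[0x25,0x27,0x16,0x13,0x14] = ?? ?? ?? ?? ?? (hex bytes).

D0: mem[0x03..0x06] <- [a8 18 8b 45]
D1: mem[0x10..0x17] <- [9a cc ce 72 0f 82 17 46]
D2: mem[0x00..0x02] <- [dc ac ef]
D3: mem[0x25..0x29] <- [0f 82 17 46 19]
query mem[0x25]=0x0f, mem[0x27]=0x17, mem[0x16]=0x17, mem[0x13]=0x72, mem[0x14]=0x0f

MEM[0x25,0x27,0x16,0x13,0x14] = 0f 17 17 72 0f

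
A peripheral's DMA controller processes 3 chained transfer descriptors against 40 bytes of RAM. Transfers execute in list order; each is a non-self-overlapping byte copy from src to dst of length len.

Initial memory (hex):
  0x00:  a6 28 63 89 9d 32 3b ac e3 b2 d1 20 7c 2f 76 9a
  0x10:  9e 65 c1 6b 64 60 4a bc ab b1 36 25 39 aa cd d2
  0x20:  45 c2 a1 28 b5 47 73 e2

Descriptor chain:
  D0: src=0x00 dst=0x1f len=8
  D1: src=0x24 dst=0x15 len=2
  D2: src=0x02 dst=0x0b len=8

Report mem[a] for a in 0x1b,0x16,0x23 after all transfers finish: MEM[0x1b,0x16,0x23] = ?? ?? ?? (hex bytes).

#0 dst[0x1f+8] := {0xa6,0x28,0x63,0x89,0x9d,0x32,0x3b,0xac}
#1 dst[0x15+2] := {0x32,0x3b}
#2 dst[0x0b+8] := {0x63,0x89,0x9d,0x32,0x3b,0xac,0xe3,0xb2}
query mem[0x1b]=0x25, mem[0x16]=0x3b, mem[0x23]=0x9d

MEM[0x1b,0x16,0x23] = 25 3b 9d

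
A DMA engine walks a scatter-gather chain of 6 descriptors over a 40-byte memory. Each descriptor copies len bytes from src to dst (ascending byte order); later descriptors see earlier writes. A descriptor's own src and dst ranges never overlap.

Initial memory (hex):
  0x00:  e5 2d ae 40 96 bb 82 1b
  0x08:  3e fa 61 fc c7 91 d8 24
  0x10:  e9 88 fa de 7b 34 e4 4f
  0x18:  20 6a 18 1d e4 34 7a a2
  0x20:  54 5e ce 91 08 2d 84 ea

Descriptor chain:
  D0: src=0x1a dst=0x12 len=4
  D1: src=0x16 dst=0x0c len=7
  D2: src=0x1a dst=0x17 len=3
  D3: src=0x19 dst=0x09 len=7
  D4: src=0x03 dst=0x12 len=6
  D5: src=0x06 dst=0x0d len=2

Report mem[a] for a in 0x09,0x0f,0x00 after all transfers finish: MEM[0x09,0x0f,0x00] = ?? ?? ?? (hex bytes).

#0 dst[0x12+4] := {0x18,0x1d,0xe4,0x34}
#1 dst[0x0c+7] := {0xe4,0x4f,0x20,0x6a,0x18,0x1d,0xe4}
#2 dst[0x17+3] := {0x18,0x1d,0xe4}
#3 dst[0x09+7] := {0xe4,0x18,0x1d,0xe4,0x34,0x7a,0xa2}
#4 dst[0x12+6] := {0x40,0x96,0xbb,0x82,0x1b,0x3e}
#5 dst[0x0d+2] := {0x82,0x1b}
query mem[0x09]=0xe4, mem[0x0f]=0xa2, mem[0x00]=0xe5

MEM[0x09,0x0f,0x00] = e4 a2 e5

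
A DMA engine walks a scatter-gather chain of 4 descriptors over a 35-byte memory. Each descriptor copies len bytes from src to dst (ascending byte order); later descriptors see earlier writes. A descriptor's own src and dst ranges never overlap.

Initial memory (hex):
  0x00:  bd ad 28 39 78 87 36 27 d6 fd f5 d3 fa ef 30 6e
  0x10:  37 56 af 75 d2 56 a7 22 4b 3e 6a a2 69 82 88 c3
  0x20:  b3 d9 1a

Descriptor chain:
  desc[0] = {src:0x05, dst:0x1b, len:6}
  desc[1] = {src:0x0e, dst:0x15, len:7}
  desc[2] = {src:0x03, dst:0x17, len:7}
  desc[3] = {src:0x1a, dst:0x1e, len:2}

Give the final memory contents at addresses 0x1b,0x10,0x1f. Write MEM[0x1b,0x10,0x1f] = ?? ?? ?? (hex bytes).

MEM[0x1b,0x10,0x1f] = 27 37 27

[0] 0x05->0x1b len=6 : 87 36 27 d6 fd f5
[1] 0x0e->0x15 len=7 : 30 6e 37 56 af 75 d2
[2] 0x03->0x17 len=7 : 39 78 87 36 27 d6 fd
[3] 0x1a->0x1e len=2 : 36 27
query mem[0x1b]=0x27, mem[0x10]=0x37, mem[0x1f]=0x27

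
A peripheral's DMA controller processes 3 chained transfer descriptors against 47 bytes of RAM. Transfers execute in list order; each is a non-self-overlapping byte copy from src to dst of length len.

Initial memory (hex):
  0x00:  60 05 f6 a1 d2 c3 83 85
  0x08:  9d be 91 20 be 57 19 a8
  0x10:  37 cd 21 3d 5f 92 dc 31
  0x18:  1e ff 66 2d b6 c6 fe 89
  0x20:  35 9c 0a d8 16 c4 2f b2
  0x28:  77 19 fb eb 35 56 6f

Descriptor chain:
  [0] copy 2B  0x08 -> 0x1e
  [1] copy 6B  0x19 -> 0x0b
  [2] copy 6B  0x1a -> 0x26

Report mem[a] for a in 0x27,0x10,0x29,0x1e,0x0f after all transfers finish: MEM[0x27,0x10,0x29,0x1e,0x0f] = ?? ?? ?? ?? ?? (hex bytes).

  after D0: wrote 2B at 0x1e = 9dbe
  after D1: wrote 6B at 0x0b = ff662db6c69d
  after D2: wrote 6B at 0x26 = 662db6c69dbe
query mem[0x27]=0x2d, mem[0x10]=0x9d, mem[0x29]=0xc6, mem[0x1e]=0x9d, mem[0x0f]=0xc6

MEM[0x27,0x10,0x29,0x1e,0x0f] = 2d 9d c6 9d c6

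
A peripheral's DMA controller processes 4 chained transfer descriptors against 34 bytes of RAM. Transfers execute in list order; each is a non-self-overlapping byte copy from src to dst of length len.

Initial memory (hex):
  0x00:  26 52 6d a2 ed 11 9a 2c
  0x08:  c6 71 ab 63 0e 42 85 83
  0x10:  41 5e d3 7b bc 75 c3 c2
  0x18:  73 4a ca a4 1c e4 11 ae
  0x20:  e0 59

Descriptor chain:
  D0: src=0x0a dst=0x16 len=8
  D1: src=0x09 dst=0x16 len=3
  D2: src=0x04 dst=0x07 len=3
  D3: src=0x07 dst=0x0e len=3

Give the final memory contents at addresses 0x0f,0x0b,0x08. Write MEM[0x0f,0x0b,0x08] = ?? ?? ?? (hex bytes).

[0] 0x0a->0x16 len=8 : ab 63 0e 42 85 83 41 5e
[1] 0x09->0x16 len=3 : 71 ab 63
[2] 0x04->0x07 len=3 : ed 11 9a
[3] 0x07->0x0e len=3 : ed 11 9a
query mem[0x0f]=0x11, mem[0x0b]=0x63, mem[0x08]=0x11

MEM[0x0f,0x0b,0x08] = 11 63 11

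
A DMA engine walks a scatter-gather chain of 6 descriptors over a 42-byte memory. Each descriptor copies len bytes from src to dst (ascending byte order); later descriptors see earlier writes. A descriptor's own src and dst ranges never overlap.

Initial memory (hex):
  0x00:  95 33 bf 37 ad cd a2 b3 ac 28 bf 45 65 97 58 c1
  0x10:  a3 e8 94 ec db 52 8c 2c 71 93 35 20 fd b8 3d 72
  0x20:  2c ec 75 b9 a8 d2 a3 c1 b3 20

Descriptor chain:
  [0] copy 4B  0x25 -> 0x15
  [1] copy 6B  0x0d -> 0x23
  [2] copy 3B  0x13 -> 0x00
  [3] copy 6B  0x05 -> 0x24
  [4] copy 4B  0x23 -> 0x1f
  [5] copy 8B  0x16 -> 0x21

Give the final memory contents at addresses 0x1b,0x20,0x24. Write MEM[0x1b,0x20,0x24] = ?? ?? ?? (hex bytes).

MEM[0x1b,0x20,0x24] = 20 cd 93

#0 dst[0x15+4] := {0xd2,0xa3,0xc1,0xb3}
#1 dst[0x23+6] := {0x97,0x58,0xc1,0xa3,0xe8,0x94}
#2 dst[0x00+3] := {0xec,0xdb,0xd2}
#3 dst[0x24+6] := {0xcd,0xa2,0xb3,0xac,0x28,0xbf}
#4 dst[0x1f+4] := {0x97,0xcd,0xa2,0xb3}
#5 dst[0x21+8] := {0xa3,0xc1,0xb3,0x93,0x35,0x20,0xfd,0xb8}
query mem[0x1b]=0x20, mem[0x20]=0xcd, mem[0x24]=0x93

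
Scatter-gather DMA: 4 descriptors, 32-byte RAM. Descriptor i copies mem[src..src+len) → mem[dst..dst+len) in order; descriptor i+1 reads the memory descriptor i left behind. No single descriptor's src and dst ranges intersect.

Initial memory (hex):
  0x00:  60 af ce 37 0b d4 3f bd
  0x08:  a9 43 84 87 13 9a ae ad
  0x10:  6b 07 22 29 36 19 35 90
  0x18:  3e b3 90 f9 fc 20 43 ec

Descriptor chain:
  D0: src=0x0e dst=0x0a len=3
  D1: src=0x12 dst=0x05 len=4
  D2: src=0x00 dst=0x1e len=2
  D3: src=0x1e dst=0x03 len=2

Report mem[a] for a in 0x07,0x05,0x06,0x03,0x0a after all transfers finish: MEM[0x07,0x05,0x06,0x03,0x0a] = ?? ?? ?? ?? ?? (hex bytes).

#0 dst[0x0a+3] := {0xae,0xad,0x6b}
#1 dst[0x05+4] := {0x22,0x29,0x36,0x19}
#2 dst[0x1e+2] := {0x60,0xaf}
#3 dst[0x03+2] := {0x60,0xaf}
query mem[0x07]=0x36, mem[0x05]=0x22, mem[0x06]=0x29, mem[0x03]=0x60, mem[0x0a]=0xae

MEM[0x07,0x05,0x06,0x03,0x0a] = 36 22 29 60 ae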